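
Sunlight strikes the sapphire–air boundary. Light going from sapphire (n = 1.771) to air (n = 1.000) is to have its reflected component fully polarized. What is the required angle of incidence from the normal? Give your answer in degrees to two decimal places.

tan θ_B = n₂/n₁ = 1.000/1.771 = 0.5647.
So θ_B = arctan 0.5647 = 29.45°.

θ_B ≈ 29.45°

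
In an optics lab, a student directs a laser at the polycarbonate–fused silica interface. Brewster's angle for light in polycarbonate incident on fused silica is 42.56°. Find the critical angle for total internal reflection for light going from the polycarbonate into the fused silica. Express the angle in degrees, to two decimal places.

θ_c ≈ 66.67°

n₂/n₁ = tan 42.56° = 0.9183; the critical angle satisfies sin θ_c = n₂/n₁.
θ_c = arcsin(0.9183) = 66.67°.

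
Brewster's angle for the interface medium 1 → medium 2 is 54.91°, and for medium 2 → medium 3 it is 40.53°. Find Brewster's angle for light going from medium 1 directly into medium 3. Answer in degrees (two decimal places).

θ_B ≈ 50.59°

Each Brewster angle gives a ratio: n₂/n₁ = tan 54.91° = 1.4234, n₃/n₂ = tan 40.53° = 0.8550.
n₃/n₁ = 1.2170. Then tan θ_B(1→3) = n₃/n₁, so θ_B(1→3) = arctan(1.2170) = 50.59°.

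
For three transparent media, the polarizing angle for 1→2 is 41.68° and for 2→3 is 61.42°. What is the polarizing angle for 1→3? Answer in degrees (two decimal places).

n₂/n₁ = tan 41.68° = 0.8903 and n₃/n₂ = tan 61.42° = 1.8357.
Multiplying, n₃/n₁ = 0.8903 × 1.8357 = 1.6344, and θ_B(1→3) = arctan 1.6344 = 58.54°.

θ_B ≈ 58.54°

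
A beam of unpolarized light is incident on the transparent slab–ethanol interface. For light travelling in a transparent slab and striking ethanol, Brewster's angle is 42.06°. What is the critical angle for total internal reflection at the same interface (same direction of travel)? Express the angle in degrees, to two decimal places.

tan θ_B = n₂/n₁ = tan 42.06° = 0.9023.
Total internal reflection: sin θ_c = n₂/n₁ = 0.9023.
θ_c = arcsin(0.9023) = 64.46°.

θ_c ≈ 64.46°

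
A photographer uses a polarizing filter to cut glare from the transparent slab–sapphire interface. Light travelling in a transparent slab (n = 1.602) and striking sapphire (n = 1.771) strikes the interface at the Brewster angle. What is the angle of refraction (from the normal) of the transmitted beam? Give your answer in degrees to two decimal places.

θ_t ≈ 42.13°

θ_B = arctan(n₂/n₁) = arctan(1.771/1.602) = 47.87°.
At Brewster's angle the reflected and refracted rays are perpendicular, so θ_t = 90° − θ_B = 90° − 47.87° = 42.13°.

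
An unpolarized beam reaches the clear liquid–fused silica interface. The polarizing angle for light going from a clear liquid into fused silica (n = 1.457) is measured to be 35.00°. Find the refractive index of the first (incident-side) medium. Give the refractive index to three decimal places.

Full polarization of the reflected beam means tan θ_B = n₂/n₁, where n₁ is the incident medium (a clear liquid).
n₁ = n₂ / tan θ_B = 1.457 / tan 35.00° = 2.081.

n ≈ 2.081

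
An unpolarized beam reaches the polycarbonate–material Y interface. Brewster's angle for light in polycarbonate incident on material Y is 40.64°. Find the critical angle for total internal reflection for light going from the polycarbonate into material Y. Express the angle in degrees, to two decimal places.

θ_c ≈ 59.13°

From Brewster, n₂/n₁ = tan θ_B = tan 40.64° = 0.8583.
Then sin θ_c = n₂/n₁ = 0.8583, so θ_c = arcsin 0.8583 = 59.13°.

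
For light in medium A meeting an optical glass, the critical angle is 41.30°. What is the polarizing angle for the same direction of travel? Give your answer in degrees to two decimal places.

n₂/n₁ = sin θ_c = sin 41.30° = 0.6600.
tan θ_B equals the same ratio, so θ_B = arctan(0.6600) = 33.42°.

θ_B ≈ 33.42°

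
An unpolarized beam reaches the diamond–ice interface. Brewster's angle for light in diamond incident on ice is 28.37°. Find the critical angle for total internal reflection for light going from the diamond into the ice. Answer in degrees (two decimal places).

From Brewster, n₂/n₁ = tan θ_B = tan 28.37° = 0.5400.
Then sin θ_c = n₂/n₁ = 0.5400, so θ_c = arcsin 0.5400 = 32.69°.

θ_c ≈ 32.69°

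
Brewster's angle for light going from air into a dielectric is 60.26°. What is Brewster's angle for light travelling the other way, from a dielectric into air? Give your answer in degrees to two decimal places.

tan θ_B' = n₁/n₂ = 1/tan θ_B, so θ_B' = 90° − θ_B.
θ_B' = 90° − 60.26° = 29.74°.

θ_B' ≈ 29.74°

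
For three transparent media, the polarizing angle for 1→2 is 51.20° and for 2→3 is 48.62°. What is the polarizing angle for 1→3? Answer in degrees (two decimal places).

θ_B ≈ 54.69°

n₂/n₁ = tan 51.20° = 1.2437 and n₃/n₂ = tan 48.62° = 1.1351.
Multiplying, n₃/n₁ = 1.2437 × 1.1351 = 1.4117, and θ_B(1→3) = arctan 1.4117 = 54.69°.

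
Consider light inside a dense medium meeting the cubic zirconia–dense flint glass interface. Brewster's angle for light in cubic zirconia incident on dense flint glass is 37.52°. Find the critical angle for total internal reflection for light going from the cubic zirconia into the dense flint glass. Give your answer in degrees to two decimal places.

θ_c ≈ 50.16°

n₂/n₁ = tan 37.52° = 0.7679; the critical angle satisfies sin θ_c = n₂/n₁.
θ_c = arcsin(0.7679) = 50.16°.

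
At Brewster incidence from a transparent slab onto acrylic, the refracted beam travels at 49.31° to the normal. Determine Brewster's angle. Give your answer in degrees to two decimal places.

At Brewster's angle the reflected and refracted rays are perpendicular, so θ_B + θ_t = 90°.
So θ_B = 90° − θ_t = 90° − 49.31° = 40.69°.

θ_B ≈ 40.69°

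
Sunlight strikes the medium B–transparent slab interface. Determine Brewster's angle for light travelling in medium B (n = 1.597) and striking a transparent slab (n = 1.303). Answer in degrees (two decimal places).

θ_B ≈ 39.21°

At Brewster's angle the reflected and refracted rays are perpendicular, which with Snell's law gives tan θ_B = n₂/n₁.
Brewster's condition: tan θ_B = n₂/n₁ = 1.303/1.597 = 0.8159.
So θ_B = arctan 0.8159 = 39.21°.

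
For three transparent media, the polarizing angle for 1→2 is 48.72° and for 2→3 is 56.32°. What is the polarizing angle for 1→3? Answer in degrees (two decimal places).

Each Brewster angle gives a ratio: n₂/n₁ = tan 48.72° = 1.1391, n₃/n₂ = tan 56.32° = 1.5006.
So n₃/n₁ = (n₂/n₁)(n₃/n₂) = 1.1391 × 1.5006 = 1.7093.
θ_B(1→3) = arctan(1.7093) = 59.67°.

θ_B ≈ 59.67°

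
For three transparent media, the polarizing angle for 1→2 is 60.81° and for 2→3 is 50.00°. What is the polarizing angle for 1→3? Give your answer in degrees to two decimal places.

n₂/n₁ = tan 60.81° = 1.7900 and n₃/n₂ = tan 50.00° = 1.1918.
Multiplying, n₃/n₁ = 1.7900 × 1.1918 = 2.1333, and θ_B(1→3) = arctan 2.1333 = 64.88°.

θ_B ≈ 64.88°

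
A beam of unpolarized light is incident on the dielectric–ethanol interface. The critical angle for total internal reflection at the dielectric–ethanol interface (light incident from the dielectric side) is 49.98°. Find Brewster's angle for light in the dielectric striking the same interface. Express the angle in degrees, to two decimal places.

θ_B ≈ 37.45°

n₂/n₁ = sin θ_c = sin 49.98° = 0.7658.
tan θ_B equals the same ratio, so θ_B = arctan(0.7658) = 37.45°.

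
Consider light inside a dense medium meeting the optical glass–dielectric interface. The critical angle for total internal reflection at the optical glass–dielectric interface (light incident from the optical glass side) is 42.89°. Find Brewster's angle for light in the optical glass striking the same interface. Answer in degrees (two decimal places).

θ_B ≈ 34.24°

At the critical angle sin θ_c = n₂/n₁, giving n₂/n₁ = sin 42.89° = 0.6806.
Then tan θ_B = n₂/n₁ = 0.6806, so θ_B = arctan 0.6806 = 34.24°.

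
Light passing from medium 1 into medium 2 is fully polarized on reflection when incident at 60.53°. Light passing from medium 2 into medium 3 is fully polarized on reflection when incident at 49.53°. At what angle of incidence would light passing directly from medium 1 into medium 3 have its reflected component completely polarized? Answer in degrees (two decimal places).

Each Brewster angle gives a ratio: n₂/n₁ = tan 60.53° = 1.7697, n₃/n₂ = tan 49.53° = 1.1721.
So n₃/n₁ = (n₂/n₁)(n₃/n₂) = 1.7697 × 1.1721 = 2.0742.
θ_B(1→3) = arctan(2.0742) = 64.26°.

θ_B ≈ 64.26°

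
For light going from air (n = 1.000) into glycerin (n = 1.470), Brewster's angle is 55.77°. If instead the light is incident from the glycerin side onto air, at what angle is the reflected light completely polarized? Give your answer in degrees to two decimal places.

tan θ_B' = n₁/n₂ = 1/tan θ_B, so θ_B' = 90° − θ_B.
θ_B' = 90° − 55.77° = 34.23°.

θ_B' ≈ 34.23°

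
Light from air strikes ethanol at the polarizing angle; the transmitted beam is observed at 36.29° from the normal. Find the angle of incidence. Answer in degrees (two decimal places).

Brewster's condition makes the reflected and refracted beams perpendicular: θ_B + θ_t = 90°.
θ_B = 90° − 36.29° = 53.71°.

θ_B ≈ 53.71°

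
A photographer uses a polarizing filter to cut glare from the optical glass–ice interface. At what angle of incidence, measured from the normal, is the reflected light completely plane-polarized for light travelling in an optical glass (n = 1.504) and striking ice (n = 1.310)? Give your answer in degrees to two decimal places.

θ_B ≈ 41.06°

Brewster's condition: tan θ_B = n₂/n₁ = 1.310/1.504 = 0.8710.
So θ_B = arctan 0.8710 = 41.06°.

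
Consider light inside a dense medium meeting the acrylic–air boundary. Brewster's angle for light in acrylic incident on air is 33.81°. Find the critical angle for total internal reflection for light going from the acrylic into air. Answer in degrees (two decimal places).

n₂/n₁ = tan 33.81° = 0.6697; the critical angle satisfies sin θ_c = n₂/n₁.
θ_c = arcsin(0.6697) = 42.04°.

θ_c ≈ 42.04°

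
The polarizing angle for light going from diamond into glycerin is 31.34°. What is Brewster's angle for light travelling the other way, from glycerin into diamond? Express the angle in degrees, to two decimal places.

The two Brewster angles are complementary: θ_B' = 90° − θ_B = 90° − 31.34° = 58.66°.

θ_B' ≈ 58.66°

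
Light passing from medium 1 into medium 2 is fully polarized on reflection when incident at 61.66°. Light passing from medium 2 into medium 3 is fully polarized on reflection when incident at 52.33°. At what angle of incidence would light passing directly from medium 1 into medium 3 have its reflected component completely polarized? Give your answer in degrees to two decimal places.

θ_B ≈ 67.39°

n₂/n₁ = tan 61.66° = 1.8541 and n₃/n₂ = tan 52.33° = 1.2952.
n₃/n₁ = 2.4015. Then tan θ_B(1→3) = n₃/n₁, so θ_B(1→3) = arctan(2.4015) = 67.39°.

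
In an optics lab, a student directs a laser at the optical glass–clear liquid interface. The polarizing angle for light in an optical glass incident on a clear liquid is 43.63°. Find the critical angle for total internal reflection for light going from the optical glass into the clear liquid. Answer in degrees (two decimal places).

θ_c ≈ 72.42°

tan θ_B = n₂/n₁ = tan 43.63° = 0.9533.
Total internal reflection: sin θ_c = n₂/n₁ = 0.9533.
θ_c = arcsin(0.9533) = 72.42°.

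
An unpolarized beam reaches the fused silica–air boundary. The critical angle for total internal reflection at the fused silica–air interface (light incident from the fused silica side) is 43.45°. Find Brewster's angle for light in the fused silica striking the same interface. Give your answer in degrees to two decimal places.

θ_B ≈ 34.52°

sin θ_c = n₂/n₁, so n₂/n₁ = sin 43.45° = 0.6877.
Brewster: tan θ_B = n₂/n₁ = 0.6877.
θ_B = arctan(0.6877) = 34.52°.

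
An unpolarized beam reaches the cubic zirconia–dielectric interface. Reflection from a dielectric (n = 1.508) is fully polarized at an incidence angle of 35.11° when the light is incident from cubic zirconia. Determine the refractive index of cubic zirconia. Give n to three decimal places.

Full polarization of the reflected beam means tan θ_B = n₂/n₁, where n₁ is the incident medium (cubic zirconia).
n₁ = n₂ / tan θ_B = 1.508 / tan 35.11° = 2.145.

n ≈ 2.145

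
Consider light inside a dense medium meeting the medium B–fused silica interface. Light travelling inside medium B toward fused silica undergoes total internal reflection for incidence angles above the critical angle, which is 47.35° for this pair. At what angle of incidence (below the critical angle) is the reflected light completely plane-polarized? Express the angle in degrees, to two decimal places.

θ_B ≈ 36.33°

n₂/n₁ = sin θ_c = sin 47.35° = 0.7355.
tan θ_B equals the same ratio, so θ_B = arctan(0.7355) = 36.33°.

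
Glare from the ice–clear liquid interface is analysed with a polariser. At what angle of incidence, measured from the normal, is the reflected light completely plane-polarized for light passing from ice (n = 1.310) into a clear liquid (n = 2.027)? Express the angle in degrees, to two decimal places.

θ_B ≈ 57.13°

At Brewster's angle the reflected and refracted rays are perpendicular, which with Snell's law gives tan θ_B = n₂/n₁.
Brewster's condition: tan θ_B = n₂/n₁ = 2.027/1.310 = 1.5473.
So θ_B = arctan 1.5473 = 57.13°.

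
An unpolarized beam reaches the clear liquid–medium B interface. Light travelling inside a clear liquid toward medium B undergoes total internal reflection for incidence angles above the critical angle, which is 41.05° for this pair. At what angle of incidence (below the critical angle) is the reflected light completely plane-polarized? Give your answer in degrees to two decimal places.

θ_B ≈ 33.29°

sin θ_c = n₂/n₁, so n₂/n₁ = sin 41.05° = 0.6567.
Brewster: tan θ_B = n₂/n₁ = 0.6567.
θ_B = arctan(0.6567) = 33.29°.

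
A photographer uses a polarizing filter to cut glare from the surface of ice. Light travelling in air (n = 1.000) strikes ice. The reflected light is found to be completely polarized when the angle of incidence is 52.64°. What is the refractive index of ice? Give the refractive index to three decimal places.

n ≈ 1.310

Full polarization of the reflected beam means tan θ_B = n₂/n₁, where n₁ is the incident medium (air).
n₂ = n₁ tan θ_B = 1.000 × tan 52.64° = 1.310.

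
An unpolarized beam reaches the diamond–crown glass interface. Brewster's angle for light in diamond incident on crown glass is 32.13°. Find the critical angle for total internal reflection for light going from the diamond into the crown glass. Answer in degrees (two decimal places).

From Brewster, n₂/n₁ = tan θ_B = tan 32.13° = 0.6280.
Then sin θ_c = n₂/n₁ = 0.6280, so θ_c = arcsin 0.6280 = 38.90°.

θ_c ≈ 38.90°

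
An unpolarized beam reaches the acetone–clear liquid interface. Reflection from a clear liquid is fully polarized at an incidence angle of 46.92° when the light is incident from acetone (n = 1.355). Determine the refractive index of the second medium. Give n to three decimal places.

n ≈ 1.449

Brewster's law: tan θ_B = n₂/n₁ (light incident in acetone, refracted into a clear liquid).
n₂ = n₁ tan θ_B = 1.355 × tan 46.92° = 1.449.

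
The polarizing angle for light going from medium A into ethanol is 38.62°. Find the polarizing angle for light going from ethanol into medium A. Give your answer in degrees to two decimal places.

Reversing the direction swaps n₁ and n₂, so tan θ_B' = 1/tan θ_B and θ_B' = 90° − θ_B.
Hence θ_B' = 90° − 38.62° = 51.38°.

θ_B' ≈ 51.38°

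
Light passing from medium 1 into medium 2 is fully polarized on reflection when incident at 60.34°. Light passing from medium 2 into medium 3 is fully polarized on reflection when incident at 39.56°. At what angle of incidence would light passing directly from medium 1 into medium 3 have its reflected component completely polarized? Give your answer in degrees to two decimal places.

n₂/n₁ = tan 60.34° = 1.7560 and n₃/n₂ = tan 39.56° = 0.8261.
Multiplying, n₃/n₁ = 1.7560 × 0.8261 = 1.4507, and θ_B(1→3) = arctan 1.4507 = 55.42°.

θ_B ≈ 55.42°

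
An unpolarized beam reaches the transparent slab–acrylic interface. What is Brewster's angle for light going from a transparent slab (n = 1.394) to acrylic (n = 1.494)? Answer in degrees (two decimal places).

tan θ_B = n₂/n₁ = 1.494/1.394 = 1.0717. Taking the arctangent, θ_B = 46.98°.

θ_B ≈ 46.98°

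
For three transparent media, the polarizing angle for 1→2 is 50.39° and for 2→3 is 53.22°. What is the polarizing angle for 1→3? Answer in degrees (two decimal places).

tan θ_B(1→2) = n₂/n₁ = tan 50.39° = 1.2084.
tan θ_B(2→3) = n₃/n₂ = tan 53.22° = 1.3377.
n₃/n₁ = 1.6164. Then tan θ_B(1→3) = n₃/n₁, so θ_B(1→3) = arctan(1.6164) = 58.26°.

θ_B ≈ 58.26°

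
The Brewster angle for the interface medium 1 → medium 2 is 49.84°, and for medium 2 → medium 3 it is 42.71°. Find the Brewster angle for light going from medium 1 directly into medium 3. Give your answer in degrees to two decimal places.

Each Brewster angle gives a ratio: n₂/n₁ = tan 49.84° = 1.1850, n₃/n₂ = tan 42.71° = 0.9231.
So n₃/n₁ = (n₂/n₁)(n₃/n₂) = 1.1850 × 0.9231 = 1.0939.
θ_B(1→3) = arctan(1.0939) = 47.57°.

θ_B ≈ 47.57°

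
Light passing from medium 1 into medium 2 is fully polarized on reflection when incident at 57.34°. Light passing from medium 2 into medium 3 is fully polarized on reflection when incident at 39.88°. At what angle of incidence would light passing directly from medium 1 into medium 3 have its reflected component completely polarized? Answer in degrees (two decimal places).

θ_B ≈ 52.51°

n₂/n₁ = tan 57.34° = 1.5601 and n₃/n₂ = tan 39.88° = 0.8355.
So n₃/n₁ = (n₂/n₁)(n₃/n₂) = 1.5601 × 0.8355 = 1.3035.
θ_B(1→3) = arctan(1.3035) = 52.51°.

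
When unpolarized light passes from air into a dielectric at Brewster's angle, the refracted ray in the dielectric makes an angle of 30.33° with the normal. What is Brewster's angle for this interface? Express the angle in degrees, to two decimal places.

Brewster's condition makes the reflected and refracted beams perpendicular: θ_B + θ_t = 90°.
θ_B = 90° − 30.33° = 59.67°.

θ_B ≈ 59.67°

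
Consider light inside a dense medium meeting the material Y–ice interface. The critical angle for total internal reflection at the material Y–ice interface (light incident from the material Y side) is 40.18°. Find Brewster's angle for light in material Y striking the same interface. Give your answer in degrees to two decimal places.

At the critical angle sin θ_c = n₂/n₁, giving n₂/n₁ = sin 40.18° = 0.6452.
Then tan θ_B = n₂/n₁ = 0.6452, so θ_B = arctan 0.6452 = 32.83°.

θ_B ≈ 32.83°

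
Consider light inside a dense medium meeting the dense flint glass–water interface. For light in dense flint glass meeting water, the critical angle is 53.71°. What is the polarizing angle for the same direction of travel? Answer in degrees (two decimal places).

θ_B ≈ 38.87°

sin θ_c = n₂/n₁, so n₂/n₁ = sin 53.71° = 0.8060.
Brewster: tan θ_B = n₂/n₁ = 0.8060.
θ_B = arctan(0.8060) = 38.87°.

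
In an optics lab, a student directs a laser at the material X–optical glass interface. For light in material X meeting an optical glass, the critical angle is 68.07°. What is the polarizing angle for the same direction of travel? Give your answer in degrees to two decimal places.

sin θ_c = n₂/n₁, so n₂/n₁ = sin 68.07° = 0.9276.
Brewster: tan θ_B = n₂/n₁ = 0.9276.
θ_B = arctan(0.9276) = 42.85°.

θ_B ≈ 42.85°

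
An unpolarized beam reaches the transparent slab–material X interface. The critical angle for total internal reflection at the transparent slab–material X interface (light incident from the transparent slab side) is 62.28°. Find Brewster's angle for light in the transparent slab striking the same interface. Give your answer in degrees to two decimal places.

At the critical angle sin θ_c = n₂/n₁, giving n₂/n₁ = sin 62.28° = 0.8852.
Then tan θ_B = n₂/n₁ = 0.8852, so θ_B = arctan 0.8852 = 41.52°.

θ_B ≈ 41.52°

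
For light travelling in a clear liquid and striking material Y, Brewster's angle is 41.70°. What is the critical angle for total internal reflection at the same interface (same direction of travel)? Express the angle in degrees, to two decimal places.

tan θ_B = n₂/n₁ = tan 41.70° = 0.8910.
Total internal reflection: sin θ_c = n₂/n₁ = 0.8910.
θ_c = arcsin(0.8910) = 63.00°.

θ_c ≈ 63.00°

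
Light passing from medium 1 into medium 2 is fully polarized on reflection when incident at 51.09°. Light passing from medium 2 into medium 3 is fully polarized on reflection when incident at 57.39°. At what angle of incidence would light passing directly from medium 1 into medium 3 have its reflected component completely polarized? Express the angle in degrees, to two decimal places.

tan θ_B(1→2) = n₂/n₁ = tan 51.09° = 1.2389.
tan θ_B(2→3) = n₃/n₂ = tan 57.39° = 1.5631.
n₃/n₁ = 1.9364. Then tan θ_B(1→3) = n₃/n₁, so θ_B(1→3) = arctan(1.9364) = 62.69°.

θ_B ≈ 62.69°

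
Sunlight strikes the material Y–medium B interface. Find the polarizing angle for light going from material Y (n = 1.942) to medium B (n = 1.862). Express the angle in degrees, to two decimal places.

θ_B ≈ 43.80°

At Brewster's angle the reflected and refracted rays are perpendicular, which with Snell's law gives tan θ_B = n₂/n₁.
Here n₂/n₁ = 1.862/1.942 = 0.9588, and Brewster's law gives tan θ_B = n₂/n₁.
θ_B = arctan(0.9588) = 43.80°.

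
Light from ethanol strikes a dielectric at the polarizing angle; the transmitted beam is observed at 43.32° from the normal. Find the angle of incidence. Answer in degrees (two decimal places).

At Brewster's angle the reflected and refracted rays are perpendicular, so θ_B + θ_t = 90°.
So θ_B = 90° − θ_t = 90° − 43.32° = 46.68°.

θ_B ≈ 46.68°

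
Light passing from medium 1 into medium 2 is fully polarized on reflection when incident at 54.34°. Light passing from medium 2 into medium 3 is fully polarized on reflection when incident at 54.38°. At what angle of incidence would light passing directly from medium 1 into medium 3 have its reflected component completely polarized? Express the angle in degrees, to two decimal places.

θ_B ≈ 62.79°

tan θ_B(1→2) = n₂/n₁ = tan 54.34° = 1.3937.
tan θ_B(2→3) = n₃/n₂ = tan 54.38° = 1.3958.
n₃/n₁ = 1.9453. Then tan θ_B(1→3) = n₃/n₁, so θ_B(1→3) = arctan(1.9453) = 62.79°.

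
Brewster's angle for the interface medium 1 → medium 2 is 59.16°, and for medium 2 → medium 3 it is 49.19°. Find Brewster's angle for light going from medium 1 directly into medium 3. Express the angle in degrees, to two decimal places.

Each Brewster angle gives a ratio: n₂/n₁ = tan 59.16° = 1.6749, n₃/n₂ = tan 49.19° = 1.1581.
n₃/n₁ = 1.9397. Then tan θ_B(1→3) = n₃/n₁, so θ_B(1→3) = arctan(1.9397) = 62.73°.

θ_B ≈ 62.73°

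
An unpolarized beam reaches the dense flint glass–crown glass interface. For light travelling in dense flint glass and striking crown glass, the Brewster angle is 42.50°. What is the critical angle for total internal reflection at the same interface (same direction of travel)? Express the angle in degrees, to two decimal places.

From Brewster, n₂/n₁ = tan θ_B = tan 42.50° = 0.9163.
Then sin θ_c = n₂/n₁ = 0.9163, so θ_c = arcsin 0.9163 = 66.40°.

θ_c ≈ 66.40°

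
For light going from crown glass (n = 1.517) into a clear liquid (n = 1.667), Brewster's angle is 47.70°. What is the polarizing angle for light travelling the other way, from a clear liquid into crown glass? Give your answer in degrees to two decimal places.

θ_B' ≈ 42.30°

The two Brewster angles are complementary: θ_B' = 90° − θ_B = 90° − 47.70° = 42.30°.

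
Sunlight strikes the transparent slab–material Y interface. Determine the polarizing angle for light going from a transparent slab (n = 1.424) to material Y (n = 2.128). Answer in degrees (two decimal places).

θ_B ≈ 56.21°

At Brewster's angle the reflected and refracted rays are perpendicular, which with Snell's law gives tan θ_B = n₂/n₁.
Here n₂/n₁ = 2.128/1.424 = 1.4944, and Brewster's law gives tan θ_B = n₂/n₁.
θ_B = arctan(1.4944) = 56.21°.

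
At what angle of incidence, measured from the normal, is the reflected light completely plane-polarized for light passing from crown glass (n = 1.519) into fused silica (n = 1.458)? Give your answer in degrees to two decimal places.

θ_B ≈ 43.83°

tan θ_B = n₂/n₁ = 1.458/1.519 = 0.9598.
So θ_B = arctan 0.9598 = 43.83°.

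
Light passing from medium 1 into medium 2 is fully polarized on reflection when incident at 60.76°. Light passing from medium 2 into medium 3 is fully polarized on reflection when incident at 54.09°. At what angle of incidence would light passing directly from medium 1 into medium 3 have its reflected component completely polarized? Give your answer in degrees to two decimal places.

θ_B ≈ 67.93°

n₂/n₁ = tan 60.76° = 1.7864 and n₃/n₂ = tan 54.09° = 1.3809.
So n₃/n₁ = (n₂/n₁)(n₃/n₂) = 1.7864 × 1.3809 = 2.4669.
θ_B(1→3) = arctan(2.4669) = 67.93°.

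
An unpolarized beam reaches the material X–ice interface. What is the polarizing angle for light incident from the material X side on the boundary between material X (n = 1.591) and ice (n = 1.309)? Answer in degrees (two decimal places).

θ_B ≈ 39.45°

tan θ_B = n₂/n₁ = 1.309/1.591 = 0.8228.
θ_B = arctan(0.8228) = 39.45°.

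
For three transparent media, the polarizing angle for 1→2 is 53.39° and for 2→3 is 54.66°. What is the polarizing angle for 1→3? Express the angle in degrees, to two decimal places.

tan θ_B(1→2) = n₂/n₁ = tan 53.39° = 1.3460.
tan θ_B(2→3) = n₃/n₂ = tan 54.66° = 1.4103.
n₃/n₁ = 1.8982. Then tan θ_B(1→3) = n₃/n₁, so θ_B(1→3) = arctan(1.8982) = 62.22°.

θ_B ≈ 62.22°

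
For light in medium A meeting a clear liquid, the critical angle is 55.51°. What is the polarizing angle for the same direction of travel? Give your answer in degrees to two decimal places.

θ_B ≈ 39.50°

sin θ_c = n₂/n₁, so n₂/n₁ = sin 55.51° = 0.8242.
Brewster: tan θ_B = n₂/n₁ = 0.8242.
θ_B = arctan(0.8242) = 39.50°.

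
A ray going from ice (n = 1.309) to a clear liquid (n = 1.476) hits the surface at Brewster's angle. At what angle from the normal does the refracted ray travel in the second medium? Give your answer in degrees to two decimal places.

θ_B = arctan(n₂/n₁) = arctan(1.476/1.309) = 48.43°.
Since θ_B + θ_t = 90° at Brewster incidence, θ_t = 90° − 48.43° = 41.57°.

θ_t ≈ 41.57°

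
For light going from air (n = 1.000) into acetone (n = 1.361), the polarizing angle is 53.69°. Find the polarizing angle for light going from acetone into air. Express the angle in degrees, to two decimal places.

θ_B' ≈ 36.31°

tan θ_B' = n₁/n₂ = 1/tan θ_B, so θ_B' = 90° − θ_B.
θ_B' = 90° − 53.69° = 36.31°.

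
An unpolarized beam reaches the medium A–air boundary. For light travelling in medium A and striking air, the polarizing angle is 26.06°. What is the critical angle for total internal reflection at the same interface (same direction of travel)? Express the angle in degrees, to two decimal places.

From Brewster, n₂/n₁ = tan θ_B = tan 26.06° = 0.4890.
Then sin θ_c = n₂/n₁ = 0.4890, so θ_c = arcsin 0.4890 = 29.28°.

θ_c ≈ 29.28°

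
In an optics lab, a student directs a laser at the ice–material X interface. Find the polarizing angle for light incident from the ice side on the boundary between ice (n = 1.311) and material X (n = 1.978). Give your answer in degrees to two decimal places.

Brewster's condition: tan θ_B = n₂/n₁ = 1.978/1.311 = 1.5088. Taking the arctangent, θ_B = 56.46°.

θ_B ≈ 56.46°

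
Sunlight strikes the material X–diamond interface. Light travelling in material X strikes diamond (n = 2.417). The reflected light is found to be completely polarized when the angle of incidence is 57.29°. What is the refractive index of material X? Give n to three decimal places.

Brewster's law: tan θ_B = n₂/n₁ (light incident in material X, refracted into diamond).
n₁ = n₂ / tan θ_B = 2.417 / tan 57.29° = 1.552.

n ≈ 1.552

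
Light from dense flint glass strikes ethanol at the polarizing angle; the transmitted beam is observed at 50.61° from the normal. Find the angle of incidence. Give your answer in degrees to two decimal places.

θ_B ≈ 39.39°

At Brewster's angle the reflected and refracted rays are perpendicular, so θ_B + θ_t = 90°.
θ_B = 90° − 50.61° = 39.39°.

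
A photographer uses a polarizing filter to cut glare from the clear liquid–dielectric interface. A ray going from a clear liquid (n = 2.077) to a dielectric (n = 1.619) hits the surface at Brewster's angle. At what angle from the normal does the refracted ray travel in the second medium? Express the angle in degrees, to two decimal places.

θ_B = arctan(n₂/n₁) = arctan(1.619/2.077) = 37.94°.
The refracted ray is perpendicular to the reflected ray, so θ_t = 90° − θ_B = 52.06°.

θ_t ≈ 52.06°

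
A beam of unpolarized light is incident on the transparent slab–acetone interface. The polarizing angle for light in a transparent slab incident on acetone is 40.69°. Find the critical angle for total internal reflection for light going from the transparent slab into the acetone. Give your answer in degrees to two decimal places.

From Brewster, n₂/n₁ = tan θ_B = tan 40.69° = 0.8598.
Then sin θ_c = n₂/n₁ = 0.8598, so θ_c = arcsin 0.8598 = 59.30°.

θ_c ≈ 59.30°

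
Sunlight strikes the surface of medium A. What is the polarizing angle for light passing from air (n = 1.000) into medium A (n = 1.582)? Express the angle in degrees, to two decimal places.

θ_B ≈ 57.70°

At Brewster's angle the reflected and refracted rays are perpendicular, which with Snell's law gives tan θ_B = n₂/n₁.
tan θ_B = n₂/n₁ = 1.582/1.000 = 1.5820.
So θ_B = arctan 1.5820 = 57.70°.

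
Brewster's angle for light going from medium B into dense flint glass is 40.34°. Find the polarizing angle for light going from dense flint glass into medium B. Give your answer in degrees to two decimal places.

θ_B' ≈ 49.66°

tan θ_B' = n₁/n₂ = 1/tan θ_B, so θ_B' = 90° − θ_B.
θ_B' = 90° − 40.34° = 49.66°.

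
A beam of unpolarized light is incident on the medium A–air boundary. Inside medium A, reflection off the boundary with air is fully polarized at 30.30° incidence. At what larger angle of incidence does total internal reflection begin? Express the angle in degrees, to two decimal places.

n₂/n₁ = tan 30.30° = 0.5844; the critical angle satisfies sin θ_c = n₂/n₁.
θ_c = arcsin(0.5844) = 35.76°.

θ_c ≈ 35.76°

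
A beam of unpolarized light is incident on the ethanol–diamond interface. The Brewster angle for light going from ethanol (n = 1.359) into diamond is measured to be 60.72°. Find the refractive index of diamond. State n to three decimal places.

Full polarization of the reflected beam means tan θ_B = n₂/n₁, where n₁ is the incident medium (ethanol).
n₂ = n₁ tan θ_B = 1.359 × tan 60.72° = 2.424.

n ≈ 2.424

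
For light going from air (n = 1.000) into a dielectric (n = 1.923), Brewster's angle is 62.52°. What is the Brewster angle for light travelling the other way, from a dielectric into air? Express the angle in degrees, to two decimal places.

θ_B' ≈ 27.48°

tan θ_B' = n₁/n₂ = 1/tan θ_B, so θ_B' = 90° − θ_B.
θ_B' = 90° − 62.52° = 27.48°.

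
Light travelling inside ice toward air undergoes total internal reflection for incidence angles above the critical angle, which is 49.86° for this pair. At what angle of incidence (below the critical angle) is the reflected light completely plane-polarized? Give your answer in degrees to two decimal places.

θ_B ≈ 37.40°

n₂/n₁ = sin θ_c = sin 49.86° = 0.7645.
tan θ_B equals the same ratio, so θ_B = arctan(0.7645) = 37.40°.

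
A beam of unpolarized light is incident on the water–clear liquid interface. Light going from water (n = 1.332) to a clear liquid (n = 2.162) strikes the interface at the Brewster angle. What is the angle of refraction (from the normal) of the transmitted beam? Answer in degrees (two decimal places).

First find Brewster's angle: tan θ_B = 2.162/1.332 = 1.6231, giving θ_B = 58.36°.
Since θ_B + θ_t = 90° at Brewster incidence, θ_t = 90° − 58.36° = 31.64°.

θ_t ≈ 31.64°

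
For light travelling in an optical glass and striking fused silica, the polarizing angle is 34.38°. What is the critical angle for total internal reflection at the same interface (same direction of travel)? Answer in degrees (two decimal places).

From Brewster, n₂/n₁ = tan θ_B = tan 34.38° = 0.6842.
Then sin θ_c = n₂/n₁ = 0.6842, so θ_c = arcsin 0.6842 = 43.17°.

θ_c ≈ 43.17°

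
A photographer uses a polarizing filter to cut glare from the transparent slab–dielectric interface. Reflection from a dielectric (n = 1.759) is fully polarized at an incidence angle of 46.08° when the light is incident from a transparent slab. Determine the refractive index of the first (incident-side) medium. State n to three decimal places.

n ≈ 1.694

Brewster's law: tan θ_B = n₂/n₁ (light incident in a transparent slab, refracted into a dielectric).
n₁ = n₂ / tan θ_B = 1.759 / tan 46.08° = 1.694.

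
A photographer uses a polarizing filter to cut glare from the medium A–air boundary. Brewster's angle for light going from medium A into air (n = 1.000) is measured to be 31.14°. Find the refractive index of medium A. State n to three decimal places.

n ≈ 1.655

Brewster's law: tan θ_B = n₂/n₁ (light incident in medium A, refracted into air).
n₁ = n₂ / tan θ_B = 1.000 / tan 31.14° = 1.655.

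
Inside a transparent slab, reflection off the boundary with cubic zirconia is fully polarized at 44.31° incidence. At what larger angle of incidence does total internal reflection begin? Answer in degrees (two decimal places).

θ_c ≈ 77.47°

n₂/n₁ = tan 44.31° = 0.9762; the critical angle satisfies sin θ_c = n₂/n₁.
θ_c = arcsin(0.9762) = 77.47°.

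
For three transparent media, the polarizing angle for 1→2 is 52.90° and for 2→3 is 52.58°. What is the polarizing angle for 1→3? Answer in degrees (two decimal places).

θ_B ≈ 59.94°

tan θ_B(1→2) = n₂/n₁ = tan 52.90° = 1.3222.
tan θ_B(2→3) = n₃/n₂ = tan 52.58° = 1.3070.
So n₃/n₁ = (n₂/n₁)(n₃/n₂) = 1.3222 × 1.3070 = 1.7282.
θ_B(1→3) = arctan(1.7282) = 59.94°.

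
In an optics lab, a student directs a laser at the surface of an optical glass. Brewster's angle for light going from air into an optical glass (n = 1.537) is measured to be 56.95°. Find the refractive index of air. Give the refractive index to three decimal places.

At Brewster's angle, tan θ_B = n₂/n₁ with n₁ on the incident side (air) and n₂ on the transmitted side (an optical glass).
n₁ = n₂ / tan θ_B = 1.537 / tan 56.95° = 1.000.

n ≈ 1.000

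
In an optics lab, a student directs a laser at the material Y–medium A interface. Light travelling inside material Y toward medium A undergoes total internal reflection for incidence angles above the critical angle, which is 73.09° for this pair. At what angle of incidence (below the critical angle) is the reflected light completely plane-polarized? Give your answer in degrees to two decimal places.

θ_B ≈ 43.73°

sin θ_c = n₂/n₁, so n₂/n₁ = sin 73.09° = 0.9568.
Brewster: tan θ_B = n₂/n₁ = 0.9568.
θ_B = arctan(0.9568) = 43.73°.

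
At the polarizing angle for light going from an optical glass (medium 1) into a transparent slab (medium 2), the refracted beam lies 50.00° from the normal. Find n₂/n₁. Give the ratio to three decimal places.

n₂/n₁ ≈ 0.839

θ_B + θ_t = 90°, so θ_B = 90° − 50.00° = 40.00°.
Then n₂/n₁ = tan θ_B = tan 40.00° = 0.839.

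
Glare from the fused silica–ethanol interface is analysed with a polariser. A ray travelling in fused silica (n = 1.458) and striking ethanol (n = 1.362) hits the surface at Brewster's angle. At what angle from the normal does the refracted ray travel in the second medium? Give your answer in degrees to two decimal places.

First find Brewster's angle: tan θ_B = 1.362/1.458 = 0.9342, giving θ_B = 43.05°.
At Brewster's angle the reflected and refracted rays are perpendicular, so θ_t = 90° − θ_B = 90° − 43.05° = 46.95°.

θ_t ≈ 46.95°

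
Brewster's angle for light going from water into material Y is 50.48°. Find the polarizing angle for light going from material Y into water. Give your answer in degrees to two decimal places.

θ_B' ≈ 39.52°

The two Brewster angles are complementary: θ_B' = 90° − θ_B = 90° − 50.48° = 39.52°.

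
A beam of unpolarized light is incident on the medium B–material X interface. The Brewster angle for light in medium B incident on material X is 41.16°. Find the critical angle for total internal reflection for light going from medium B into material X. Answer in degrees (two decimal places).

θ_c ≈ 60.95°

tan θ_B = n₂/n₁ = tan 41.16° = 0.8742.
Total internal reflection: sin θ_c = n₂/n₁ = 0.8742.
θ_c = arcsin(0.8742) = 60.95°.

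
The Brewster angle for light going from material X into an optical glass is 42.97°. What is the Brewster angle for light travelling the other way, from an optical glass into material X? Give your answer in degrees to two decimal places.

θ_B' ≈ 47.03°

Reversing the direction swaps n₁ and n₂, so tan θ_B' = 1/tan θ_B and θ_B' = 90° − θ_B.
Hence θ_B' = 90° − 42.97° = 47.03°.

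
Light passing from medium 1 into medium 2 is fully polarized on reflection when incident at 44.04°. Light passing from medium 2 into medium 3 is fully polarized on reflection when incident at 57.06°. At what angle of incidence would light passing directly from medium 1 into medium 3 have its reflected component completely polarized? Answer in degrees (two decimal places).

θ_B ≈ 56.18°

n₂/n₁ = tan 44.04° = 0.9670 and n₃/n₂ = tan 57.06° = 1.5434.
n₃/n₁ = 1.4925. Then tan θ_B(1→3) = n₃/n₁, so θ_B(1→3) = arctan(1.4925) = 56.18°.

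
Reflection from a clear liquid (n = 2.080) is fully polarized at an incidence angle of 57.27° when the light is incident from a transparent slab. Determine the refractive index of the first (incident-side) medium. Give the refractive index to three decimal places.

n ≈ 1.337

At the Brewster angle, tan θ_B = n₂/n₁ with n₁ on the incident side (a transparent slab) and n₂ on the transmitted side (a clear liquid).
n₁ = n₂ / tan θ_B = 2.080 / tan 57.27° = 1.337.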